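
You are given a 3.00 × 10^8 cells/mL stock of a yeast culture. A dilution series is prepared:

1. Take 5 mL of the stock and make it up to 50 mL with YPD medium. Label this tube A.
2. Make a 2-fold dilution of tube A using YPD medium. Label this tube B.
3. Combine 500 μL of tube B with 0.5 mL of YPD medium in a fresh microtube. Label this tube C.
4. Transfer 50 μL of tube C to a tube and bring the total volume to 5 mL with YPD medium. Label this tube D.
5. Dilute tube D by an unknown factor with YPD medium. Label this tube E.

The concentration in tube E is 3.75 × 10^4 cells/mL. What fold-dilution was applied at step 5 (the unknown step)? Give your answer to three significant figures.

2.00-fold

Step 1: 5 mL brought to 50 mL → factor 50/5 = 10
Step 2: 2-fold → factor 2
Step 3: 500 μL + 0.5 mL = 1000 μL total → factor 1000/500 = 2
Step 4: 50 μL brought to 5 mL → factor 5000/50 = 100
Step 5: unknown factor x
Product of known-step factors = 4000
Overall factor = 3.00 × 10^8 cells/mL / (3.75 × 10^4 cells/mL) = 8000
x = 8000 / 4000 = 2.00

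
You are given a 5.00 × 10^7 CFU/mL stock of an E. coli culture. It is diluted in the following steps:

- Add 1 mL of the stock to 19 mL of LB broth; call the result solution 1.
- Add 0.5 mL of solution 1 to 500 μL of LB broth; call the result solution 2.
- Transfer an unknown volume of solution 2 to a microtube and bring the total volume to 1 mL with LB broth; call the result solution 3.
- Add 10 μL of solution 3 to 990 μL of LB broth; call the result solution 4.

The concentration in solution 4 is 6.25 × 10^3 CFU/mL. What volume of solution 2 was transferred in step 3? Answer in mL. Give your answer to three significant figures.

0.500 mL

Step 1: 1 mL + 19 mL = 20 mL total → factor 20/1 = 20
Step 2: 0.5 mL + 500 μL = 1 mL total → factor 1/0.5 = 2
Step 3: v brought to 1 mL → factor = 1 mL/v
Step 4: 10 μL + 990 μL = 1000 μL total → factor 1000/10 = 100
Product of known-step factors = 4000
Overall factor = 5.00 × 10^7 CFU/mL / (6.25 × 10^3 CFU/mL) = 8000
Step-3 factor = 8000 / 4000 = 2
v = 1 mL / 2 = 0.500 mL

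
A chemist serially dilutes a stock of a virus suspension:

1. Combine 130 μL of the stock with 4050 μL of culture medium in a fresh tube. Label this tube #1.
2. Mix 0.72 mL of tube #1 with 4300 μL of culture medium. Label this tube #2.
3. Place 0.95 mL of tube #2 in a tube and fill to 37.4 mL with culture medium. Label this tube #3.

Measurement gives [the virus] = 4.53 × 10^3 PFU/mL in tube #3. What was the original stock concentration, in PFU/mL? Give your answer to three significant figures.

Step 1: 130 μL + 4050 μL = 4180 μL total → factor 4180/130 = 32.154
Step 2: 0.72 mL + 4300 μL = 5.02 mL total → factor 5.02/0.72 = 6.9722
Step 3: 0.95 mL brought to 37.4 mL → factor 37.4/0.95 = 39.368
Overall dilution factor = 32.154 × 6.9722 × 39.368 = 8825.8
Stock = 4.53 × 10^3 PFU/mL × 8825.8 = 4.00 × 10^7 PFU/mL

4.00 × 10^7 PFU/mL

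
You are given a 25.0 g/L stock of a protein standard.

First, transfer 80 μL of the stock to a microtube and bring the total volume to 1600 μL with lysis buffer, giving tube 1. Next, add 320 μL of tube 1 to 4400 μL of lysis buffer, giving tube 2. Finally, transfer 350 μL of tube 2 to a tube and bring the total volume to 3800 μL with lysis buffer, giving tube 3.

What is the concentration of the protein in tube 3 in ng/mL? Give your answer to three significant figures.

7.81 × 10^3 ng/mL

Step 1: 80 μL brought to 1600 μL → factor 1600/80 = 20
Step 2: 320 μL + 4400 μL = 4720 μL total → factor 4720/320 = 14.75
Step 3: 350 μL brought to 3800 μL → factor 3800/350 = 10.857
Overall dilution factor = 20 × 14.75 × 10.857 = 3202.9
Final = 25.0 g/L / 3202.9 = 0.007806 g/L = 7.81 × 10^3 ng/mL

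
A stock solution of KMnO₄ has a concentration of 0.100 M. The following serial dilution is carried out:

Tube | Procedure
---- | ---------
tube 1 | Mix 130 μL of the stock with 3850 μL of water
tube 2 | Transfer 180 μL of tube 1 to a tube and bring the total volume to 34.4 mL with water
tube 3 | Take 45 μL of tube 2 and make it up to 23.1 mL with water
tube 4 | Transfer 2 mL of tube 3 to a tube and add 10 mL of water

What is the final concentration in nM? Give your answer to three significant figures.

5.55 nM

Step 1: 130 μL + 3850 μL = 3980 μL total → factor 3980/130 = 30.615
Step 2: 180 μL brought to 34.4 mL → factor 34400/180 = 191.11
Step 3: 45 μL brought to 23.1 mL → factor 23100/45 = 513.33
Step 4: 2 mL + 10 mL = 12 mL total → factor 12/2 = 6
Overall dilution factor = 30.615 × 191.11 × 513.33 × 6 = 1.8021 × 10^7
Final = 0.100 M / 1.8021 × 10^7 = 5.549 × 10^-9 M = 5.55 nM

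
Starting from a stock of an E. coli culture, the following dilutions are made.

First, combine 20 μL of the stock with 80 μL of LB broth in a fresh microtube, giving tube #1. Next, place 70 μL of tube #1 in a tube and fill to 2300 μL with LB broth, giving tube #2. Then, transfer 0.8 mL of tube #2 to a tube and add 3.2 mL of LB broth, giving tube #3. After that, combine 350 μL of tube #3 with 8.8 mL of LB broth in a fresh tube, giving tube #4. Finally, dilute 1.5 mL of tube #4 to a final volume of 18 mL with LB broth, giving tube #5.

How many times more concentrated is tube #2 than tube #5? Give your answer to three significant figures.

1.57 × 10^3

Step 1: 20 μL + 80 μL = 100 μL total → factor 100/20 = 5
Step 2: 70 μL brought to 2300 μL → factor 2300/70 = 32.857
Step 3: 0.8 mL + 3.2 mL = 4 mL total → factor 4/0.8 = 5
Step 4: 350 μL + 8.8 mL = 9150 μL total → factor 9150/350 = 26.143
Step 5: 1.5 mL brought to 18 mL → factor 18/1.5 = 12
Dilution factor to tube #2 = 164.29; to tube #5 = 2.5769 × 10^5
[tube #2]/[tube #5] = (factor to tube #5)/(factor to tube #2) = 2.5769 × 10^5/164.29 = 1.57 × 10^3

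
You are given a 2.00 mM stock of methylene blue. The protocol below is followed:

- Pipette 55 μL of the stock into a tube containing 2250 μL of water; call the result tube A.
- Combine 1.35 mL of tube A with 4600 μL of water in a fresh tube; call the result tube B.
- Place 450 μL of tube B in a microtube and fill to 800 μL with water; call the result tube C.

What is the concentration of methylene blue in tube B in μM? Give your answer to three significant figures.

10.8 μM

Step 1: 55 μL + 2250 μL = 2305 μL total → factor 2305/55 = 41.909
Step 2: 1.35 mL + 4600 μL = 5.95 mL total → factor 5.95/1.35 = 4.4074
Dilution factor through tube B = 41.909 × 4.4074 = 184.71
[tube B] = 2.00 mM / 184.71 = 0.01083 mM = 10.8 μM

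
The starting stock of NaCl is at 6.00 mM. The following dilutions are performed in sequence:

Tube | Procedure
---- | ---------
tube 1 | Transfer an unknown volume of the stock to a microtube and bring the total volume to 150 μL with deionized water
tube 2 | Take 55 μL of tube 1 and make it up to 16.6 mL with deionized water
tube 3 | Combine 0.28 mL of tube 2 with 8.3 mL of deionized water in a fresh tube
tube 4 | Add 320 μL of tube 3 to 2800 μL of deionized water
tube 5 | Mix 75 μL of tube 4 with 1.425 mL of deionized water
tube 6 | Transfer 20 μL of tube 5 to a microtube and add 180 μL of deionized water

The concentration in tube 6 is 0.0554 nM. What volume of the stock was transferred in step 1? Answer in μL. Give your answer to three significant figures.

Step 1: v brought to 150 μL → factor = 150 μL/v
Step 2: 55 μL brought to 16.6 mL → factor 16600/55 = 301.82
Step 3: 0.28 mL + 8.3 mL = 8.58 mL total → factor 8.58/0.28 = 30.643
Step 4: 320 μL + 2800 μL = 3120 μL total → factor 3120/320 = 9.75
Step 5: 75 μL + 1.425 mL = 1500 μL total → factor 1500/75 = 20
Step 6: 20 μL + 180 μL = 200 μL total → factor 200/20 = 10
Product of known-step factors = 1.8035 × 10^7
Overall factor = 6.00 mM / (0.0554 nM) = 1.083 × 10^8
Step-1 factor = 1.083 × 10^8 / 1.8035 × 10^7 = 6.0053
v = 150 μL / 6.0053 = 25.0 μL

25.0 μL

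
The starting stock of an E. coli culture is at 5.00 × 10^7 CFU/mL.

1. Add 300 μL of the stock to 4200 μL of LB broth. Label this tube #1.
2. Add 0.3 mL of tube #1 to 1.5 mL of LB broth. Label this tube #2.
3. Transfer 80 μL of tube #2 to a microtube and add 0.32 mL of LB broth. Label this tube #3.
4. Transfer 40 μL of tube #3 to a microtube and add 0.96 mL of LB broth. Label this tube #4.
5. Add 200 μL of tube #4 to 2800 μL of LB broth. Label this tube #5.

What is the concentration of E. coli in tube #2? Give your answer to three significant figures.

Step 1: 300 μL + 4200 μL = 4500 μL total → factor 4500/300 = 15
Step 2: 0.3 mL + 1.5 mL = 1.8 mL total → factor 1.8/0.3 = 6
Dilution factor through tube #2 = 15 × 6 = 90
[tube #2] = 5.00 × 10^7 CFU/mL / 90 = 5.56 × 10^5 CFU/mL

5.56 × 10^5 CFU/mL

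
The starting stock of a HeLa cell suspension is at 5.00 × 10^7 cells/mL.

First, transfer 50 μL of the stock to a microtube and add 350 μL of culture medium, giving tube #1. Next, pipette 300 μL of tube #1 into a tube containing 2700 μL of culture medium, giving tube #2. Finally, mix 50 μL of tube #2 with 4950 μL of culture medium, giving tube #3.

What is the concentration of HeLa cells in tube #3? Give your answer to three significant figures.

Step 1: 50 μL + 350 μL = 400 μL total → factor 400/50 = 8
Step 2: 300 μL + 2700 μL = 3000 μL total → factor 3000/300 = 10
Step 3: 50 μL + 4950 μL = 5000 μL total → factor 5000/50 = 100
Overall dilution factor = 8 × 10 × 100 = 8000
Final = 5.00 × 10^7 cells/mL / 8000 = 6.25 × 10^3 cells/mL

6.25 × 10^3 cells/mL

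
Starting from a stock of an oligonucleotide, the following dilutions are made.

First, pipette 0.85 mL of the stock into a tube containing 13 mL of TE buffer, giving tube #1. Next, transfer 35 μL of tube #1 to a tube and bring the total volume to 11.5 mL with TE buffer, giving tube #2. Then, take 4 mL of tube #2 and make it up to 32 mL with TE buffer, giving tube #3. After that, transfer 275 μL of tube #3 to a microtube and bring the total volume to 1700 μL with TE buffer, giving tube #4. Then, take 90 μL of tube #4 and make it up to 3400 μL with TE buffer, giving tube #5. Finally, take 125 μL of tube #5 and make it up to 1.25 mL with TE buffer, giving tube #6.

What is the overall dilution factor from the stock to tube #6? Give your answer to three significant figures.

1.00 × 10^8

Step 1: 0.85 mL + 13 mL = 13.85 mL total → factor 13.85/0.85 = 16.294
Step 2: 35 μL brought to 11.5 mL → factor 11500/35 = 328.57
Step 3: 4 mL brought to 32 mL → factor 32/4 = 8
Step 4: 275 μL brought to 1700 μL → factor 1700/275 = 6.1818
Step 5: 90 μL brought to 3400 μL → factor 3400/90 = 37.778
Step 6: 125 μL brought to 1.25 mL → factor 1250/125 = 10
Overall dilution factor = 16.294 × 328.57 × 8 × 6.1818 × 37.778 × 10 = 1.0002 × 10^8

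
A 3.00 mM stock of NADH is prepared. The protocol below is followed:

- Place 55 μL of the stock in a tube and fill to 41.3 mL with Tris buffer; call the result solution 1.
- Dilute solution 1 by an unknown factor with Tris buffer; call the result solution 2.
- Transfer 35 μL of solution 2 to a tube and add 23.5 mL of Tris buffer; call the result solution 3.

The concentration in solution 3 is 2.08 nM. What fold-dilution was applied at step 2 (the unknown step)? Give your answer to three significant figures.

2.86-fold

Step 1: 55 μL brought to 41.3 mL → factor 41300/55 = 750.91
Step 2: unknown factor x
Step 3: 35 μL + 23.5 mL = 23535 μL total → factor 23535/35 = 672.43
Product of known-step factors = 5.0493 × 10^5
Overall factor = 3.00 mM / (2.08 nM) = 1.4423 × 10^6
x = 1.4423 × 10^6 / 5.0493 × 10^5 = 2.86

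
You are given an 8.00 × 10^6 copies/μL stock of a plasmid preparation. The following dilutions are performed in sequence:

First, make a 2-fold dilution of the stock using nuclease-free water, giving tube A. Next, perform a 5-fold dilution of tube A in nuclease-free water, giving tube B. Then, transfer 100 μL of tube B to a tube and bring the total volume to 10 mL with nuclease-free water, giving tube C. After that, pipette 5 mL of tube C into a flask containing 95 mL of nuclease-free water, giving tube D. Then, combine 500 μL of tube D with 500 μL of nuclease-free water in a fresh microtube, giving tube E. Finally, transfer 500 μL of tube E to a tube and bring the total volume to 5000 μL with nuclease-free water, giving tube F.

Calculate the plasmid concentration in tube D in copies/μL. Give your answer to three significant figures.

Step 1: 2-fold → factor 2
Step 2: 5-fold → factor 5
Step 3: 100 μL brought to 10 mL → factor 10000/100 = 100
Step 4: 5 mL + 95 mL = 100 mL total → factor 100/5 = 20
Dilution factor through tube D = 2 × 5 × 100 × 20 = 20000
[tube D] = 8.00 × 10^6 copies/μL / 20000 = 400 copies/μL

400 copies/μL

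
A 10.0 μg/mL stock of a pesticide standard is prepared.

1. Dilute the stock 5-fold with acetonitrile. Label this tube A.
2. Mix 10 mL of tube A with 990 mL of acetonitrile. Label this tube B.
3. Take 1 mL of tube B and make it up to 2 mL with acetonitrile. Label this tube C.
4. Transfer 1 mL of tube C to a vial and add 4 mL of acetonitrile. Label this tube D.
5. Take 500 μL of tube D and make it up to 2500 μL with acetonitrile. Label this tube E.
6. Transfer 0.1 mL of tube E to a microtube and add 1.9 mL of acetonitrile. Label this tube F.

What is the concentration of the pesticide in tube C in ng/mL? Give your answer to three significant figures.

Step 1: 5-fold → factor 5
Step 2: 10 mL + 990 mL = 1000 mL total → factor 1000/10 = 100
Step 3: 1 mL brought to 2 mL → factor 2/1 = 2
Dilution factor through tube C = 5 × 100 × 2 = 1000
[tube C] = 10.0 μg/mL / 1000 = 0.01000 μg/mL = 10.0 ng/mL

10.0 ng/mL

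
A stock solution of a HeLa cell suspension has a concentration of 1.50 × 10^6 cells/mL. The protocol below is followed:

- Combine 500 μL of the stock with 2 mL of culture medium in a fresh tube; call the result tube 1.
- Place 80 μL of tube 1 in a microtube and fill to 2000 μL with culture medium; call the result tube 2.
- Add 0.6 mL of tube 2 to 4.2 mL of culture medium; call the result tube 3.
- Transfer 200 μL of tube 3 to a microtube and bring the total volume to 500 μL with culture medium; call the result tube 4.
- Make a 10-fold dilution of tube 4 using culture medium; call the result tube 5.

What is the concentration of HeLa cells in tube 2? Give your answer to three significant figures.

1.20 × 10^4 cells/mL

Step 1: 500 μL + 2 mL = 2500 μL total → factor 2500/500 = 5
Step 2: 80 μL brought to 2000 μL → factor 2000/80 = 25
Dilution factor through tube 2 = 5 × 25 = 125
[tube 2] = 1.50 × 10^6 cells/mL / 125 = 1.20 × 10^4 cells/mL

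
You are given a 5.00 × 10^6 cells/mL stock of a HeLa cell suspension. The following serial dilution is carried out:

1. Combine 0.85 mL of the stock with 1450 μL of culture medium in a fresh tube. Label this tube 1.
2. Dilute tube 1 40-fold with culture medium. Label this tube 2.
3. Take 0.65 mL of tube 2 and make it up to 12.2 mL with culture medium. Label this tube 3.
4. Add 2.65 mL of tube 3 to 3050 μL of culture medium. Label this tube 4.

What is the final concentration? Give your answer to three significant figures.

Step 1: 0.85 mL + 1450 μL = 2.3 mL total → factor 2.3/0.85 = 2.7059
Step 2: 40-fold → factor 40
Step 3: 0.65 mL brought to 12.2 mL → factor 12.2/0.65 = 18.769
Step 4: 2.65 mL + 3050 μL = 5.7 mL total → factor 5.7/2.65 = 2.1509
Overall dilution factor = 2.7059 × 40 × 18.769 × 2.1509 = 4369.6
Final = 5.00 × 10^6 cells/mL / 4369.6 = 1.14 × 10^3 cells/mL

1.14 × 10^3 cells/mL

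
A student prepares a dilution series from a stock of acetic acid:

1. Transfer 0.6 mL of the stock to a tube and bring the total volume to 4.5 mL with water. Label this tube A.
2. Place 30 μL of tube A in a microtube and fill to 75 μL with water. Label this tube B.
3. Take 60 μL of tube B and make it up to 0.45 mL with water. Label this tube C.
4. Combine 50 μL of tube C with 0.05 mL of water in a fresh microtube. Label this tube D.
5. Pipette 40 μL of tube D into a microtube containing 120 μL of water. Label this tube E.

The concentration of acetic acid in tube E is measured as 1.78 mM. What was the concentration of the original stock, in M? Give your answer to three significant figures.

2.00 M

Step 1: 0.6 mL brought to 4.5 mL → factor 4.5/0.6 = 7.5
Step 2: 30 μL brought to 75 μL → factor 75/30 = 2.5
Step 3: 60 μL brought to 0.45 mL → factor 450/60 = 7.5
Step 4: 50 μL + 0.05 mL = 100 μL total → factor 100/50 = 2
Step 5: 40 μL + 120 μL = 160 μL total → factor 160/40 = 4
Overall dilution factor = 7.5 × 2.5 × 7.5 × 2 × 4 = 1125
Stock = 1.78 mM × 1125 = 2002 mM = 2.00 M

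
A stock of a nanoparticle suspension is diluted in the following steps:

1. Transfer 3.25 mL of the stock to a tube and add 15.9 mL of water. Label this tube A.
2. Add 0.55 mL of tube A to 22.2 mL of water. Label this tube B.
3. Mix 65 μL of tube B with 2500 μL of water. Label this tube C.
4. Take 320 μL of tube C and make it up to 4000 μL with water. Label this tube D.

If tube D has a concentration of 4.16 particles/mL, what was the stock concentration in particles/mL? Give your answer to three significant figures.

5.00 × 10^5 particles/mL

Step 1: 3.25 mL + 15.9 mL = 19.15 mL total → factor 19.15/3.25 = 5.8923
Step 2: 0.55 mL + 22.2 mL = 22.75 mL total → factor 22.75/0.55 = 41.364
Step 3: 65 μL + 2500 μL = 2565 μL total → factor 2565/65 = 39.462
Step 4: 320 μL brought to 4000 μL → factor 4000/320 = 12.5
Overall dilution factor = 5.8923 × 41.364 × 39.462 × 12.5 = 1.2022 × 10^5
Stock = 4.16 particles/mL × 1.2022 × 10^5 = 5.00 × 10^5 particles/mL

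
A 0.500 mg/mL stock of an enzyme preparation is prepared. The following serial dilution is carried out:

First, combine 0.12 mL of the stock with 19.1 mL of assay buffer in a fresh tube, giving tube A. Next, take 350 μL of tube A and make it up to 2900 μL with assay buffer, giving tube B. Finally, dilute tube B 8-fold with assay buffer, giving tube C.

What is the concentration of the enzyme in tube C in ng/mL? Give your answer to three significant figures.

47.1 ng/mL

Step 1: 0.12 mL + 19.1 mL = 19.22 mL total → factor 19.22/0.12 = 160.17
Step 2: 350 μL brought to 2900 μL → factor 2900/350 = 8.2857
Step 3: 8-fold → factor 8
Overall dilution factor = 160.17 × 8.2857 × 8 = 10617
Final = 0.500 mg/mL / 10617 = 4.710 × 10^-5 mg/mL = 47.1 ng/mL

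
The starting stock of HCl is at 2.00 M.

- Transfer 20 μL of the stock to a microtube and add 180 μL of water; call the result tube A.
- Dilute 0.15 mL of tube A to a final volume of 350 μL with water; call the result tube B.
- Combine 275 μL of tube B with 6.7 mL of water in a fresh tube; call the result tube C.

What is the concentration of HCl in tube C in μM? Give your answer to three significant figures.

Step 1: 20 μL + 180 μL = 200 μL total → factor 200/20 = 10
Step 2: 0.15 mL brought to 350 μL → factor 0.35/0.15 = 2.3333
Step 3: 275 μL + 6.7 mL = 6975 μL total → factor 6975/275 = 25.364
Overall dilution factor = 10 × 2.3333 × 25.364 = 591.82
Final = 2.00 M / 591.82 = 0.003379 M = 3.38 × 10^3 μM

3.38 × 10^3 μM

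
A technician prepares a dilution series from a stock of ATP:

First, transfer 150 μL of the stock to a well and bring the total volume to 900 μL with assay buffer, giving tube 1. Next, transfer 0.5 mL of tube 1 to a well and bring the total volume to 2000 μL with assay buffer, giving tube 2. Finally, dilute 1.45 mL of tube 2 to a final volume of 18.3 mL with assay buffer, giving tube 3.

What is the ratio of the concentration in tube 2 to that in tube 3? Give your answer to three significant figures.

Step 1: 150 μL brought to 900 μL → factor 900/150 = 6
Step 2: 0.5 mL brought to 2000 μL → factor 2/0.5 = 4
Step 3: 1.45 mL brought to 18.3 mL → factor 18.3/1.45 = 12.621
Dilution factor to tube 2 = 24; to tube 3 = 302.9
[tube 2]/[tube 3] = (factor to tube 3)/(factor to tube 2) = 302.9/24 = 12.6

12.6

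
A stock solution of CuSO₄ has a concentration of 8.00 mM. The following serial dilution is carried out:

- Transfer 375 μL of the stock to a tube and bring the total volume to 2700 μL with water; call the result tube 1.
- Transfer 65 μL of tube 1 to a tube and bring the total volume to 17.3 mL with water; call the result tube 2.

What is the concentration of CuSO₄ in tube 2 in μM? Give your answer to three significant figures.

4.17 μM

Step 1: 375 μL brought to 2700 μL → factor 2700/375 = 7.2
Step 2: 65 μL brought to 17.3 mL → factor 17300/65 = 266.15
Overall dilution factor = 7.2 × 266.15 = 1916.3
Final = 8.00 mM / 1916.3 = 0.004175 mM = 4.17 μM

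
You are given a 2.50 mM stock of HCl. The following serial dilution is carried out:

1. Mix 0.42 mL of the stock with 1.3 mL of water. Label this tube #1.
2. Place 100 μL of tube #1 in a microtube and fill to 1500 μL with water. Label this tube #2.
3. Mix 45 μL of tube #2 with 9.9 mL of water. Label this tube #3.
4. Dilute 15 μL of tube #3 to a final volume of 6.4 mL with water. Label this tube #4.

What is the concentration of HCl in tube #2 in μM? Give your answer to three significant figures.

40.7 μM

Step 1: 0.42 mL + 1.3 mL = 1.72 mL total → factor 1.72/0.42 = 4.0952
Step 2: 100 μL brought to 1500 μL → factor 1500/100 = 15
Dilution factor through tube #2 = 4.0952 × 15 = 61.429
[tube #2] = 2.50 mM / 61.429 = 0.04070 mM = 40.7 μM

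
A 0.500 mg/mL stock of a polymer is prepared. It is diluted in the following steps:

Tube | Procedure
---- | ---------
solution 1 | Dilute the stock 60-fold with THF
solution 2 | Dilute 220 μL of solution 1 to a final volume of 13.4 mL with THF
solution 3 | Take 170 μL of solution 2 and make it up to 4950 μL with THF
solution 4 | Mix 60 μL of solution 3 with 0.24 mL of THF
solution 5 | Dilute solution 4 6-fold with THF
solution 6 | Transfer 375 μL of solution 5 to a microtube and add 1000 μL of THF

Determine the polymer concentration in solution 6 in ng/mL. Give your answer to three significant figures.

0.0427 ng/mL

Step 1: 60-fold → factor 60
Step 2: 220 μL brought to 13.4 mL → factor 13400/220 = 60.909
Step 3: 170 μL brought to 4950 μL → factor 4950/170 = 29.118
Step 4: 60 μL + 0.24 mL = 300 μL total → factor 300/60 = 5
Step 5: 6-fold → factor 6
Step 6: 375 μL + 1000 μL = 1375 μL total → factor 1375/375 = 3.6667
Overall dilution factor = 60 × 60.909 × 29.118 × 5 × 6 × 3.6667 = 1.1705 × 10^7
Final = 0.500 mg/mL / 1.1705 × 10^7 = 4.272 × 10^-8 mg/mL = 0.0427 ng/mL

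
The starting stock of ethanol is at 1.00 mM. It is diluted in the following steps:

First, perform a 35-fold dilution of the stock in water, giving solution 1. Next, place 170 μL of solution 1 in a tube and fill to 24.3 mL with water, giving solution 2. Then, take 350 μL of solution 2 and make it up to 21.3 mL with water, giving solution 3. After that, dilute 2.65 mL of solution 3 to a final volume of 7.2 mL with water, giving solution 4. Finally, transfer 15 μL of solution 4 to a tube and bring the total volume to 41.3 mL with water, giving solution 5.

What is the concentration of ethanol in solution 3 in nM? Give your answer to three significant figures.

3.28 nM

Step 1: 35-fold → factor 35
Step 2: 170 μL brought to 24.3 mL → factor 24300/170 = 142.94
Step 3: 350 μL brought to 21.3 mL → factor 21300/350 = 60.857
Dilution factor through solution 3 = 35 × 142.94 × 60.857 = 3.0446 × 10^5
[solution 3] = 1.00 mM / 3.0446 × 10^5 = 3.284 × 10^-6 mM = 3.28 nM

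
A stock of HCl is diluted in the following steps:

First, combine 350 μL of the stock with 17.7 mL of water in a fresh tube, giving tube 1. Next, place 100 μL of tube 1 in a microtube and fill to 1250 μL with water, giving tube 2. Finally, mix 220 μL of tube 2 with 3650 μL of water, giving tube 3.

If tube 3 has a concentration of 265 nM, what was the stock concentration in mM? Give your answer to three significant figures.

Step 1: 350 μL + 17.7 mL = 18050 μL total → factor 18050/350 = 51.571
Step 2: 100 μL brought to 1250 μL → factor 1250/100 = 12.5
Step 3: 220 μL + 3650 μL = 3870 μL total → factor 3870/220 = 17.591
Overall dilution factor = 51.571 × 12.5 × 17.591 = 11340
Stock = 265 nM × 11340 = 3.005 × 10^6 nM = 3.01 mM

3.01 mM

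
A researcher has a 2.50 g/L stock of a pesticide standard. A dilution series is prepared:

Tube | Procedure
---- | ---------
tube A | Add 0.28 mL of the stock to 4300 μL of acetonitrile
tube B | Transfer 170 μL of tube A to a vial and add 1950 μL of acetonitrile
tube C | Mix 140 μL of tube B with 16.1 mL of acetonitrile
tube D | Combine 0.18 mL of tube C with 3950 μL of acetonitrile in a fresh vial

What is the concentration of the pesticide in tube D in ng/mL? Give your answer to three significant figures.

4.60 ng/mL

Step 1: 0.28 mL + 4300 μL = 4.58 mL total → factor 4.58/0.28 = 16.357
Step 2: 170 μL + 1950 μL = 2120 μL total → factor 2120/170 = 12.471
Step 3: 140 μL + 16.1 mL = 16240 μL total → factor 16240/140 = 116
Step 4: 0.18 mL + 3950 μL = 4.13 mL total → factor 4.13/0.18 = 22.944
Overall dilution factor = 16.357 × 12.471 × 116 × 22.944 = 5.4291 × 10^5
Final = 2.50 g/L / 5.4291 × 10^5 = 4.605 × 10^-6 g/L = 4.60 ng/mL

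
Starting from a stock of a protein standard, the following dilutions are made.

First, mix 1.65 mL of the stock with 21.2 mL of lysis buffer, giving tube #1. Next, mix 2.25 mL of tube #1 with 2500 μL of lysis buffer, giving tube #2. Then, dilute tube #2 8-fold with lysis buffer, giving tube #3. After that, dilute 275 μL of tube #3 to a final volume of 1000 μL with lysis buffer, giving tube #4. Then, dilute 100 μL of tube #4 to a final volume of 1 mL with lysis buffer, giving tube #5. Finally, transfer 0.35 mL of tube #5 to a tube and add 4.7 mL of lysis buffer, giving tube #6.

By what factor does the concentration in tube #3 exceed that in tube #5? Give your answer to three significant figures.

Step 1: 1.65 mL + 21.2 mL = 22.85 mL total → factor 22.85/1.65 = 13.848
Step 2: 2.25 mL + 2500 μL = 4.75 mL total → factor 4.75/2.25 = 2.1111
Step 3: 8-fold → factor 8
Step 4: 275 μL brought to 1000 μL → factor 1000/275 = 3.6364
Step 5: 100 μL brought to 1 mL → factor 1000/100 = 10
Dilution factor to tube #3 = 233.89; to tube #5 = 8504.9
[tube #3]/[tube #5] = (factor to tube #5)/(factor to tube #3) = 8504.9/233.89 = 36.4

36.4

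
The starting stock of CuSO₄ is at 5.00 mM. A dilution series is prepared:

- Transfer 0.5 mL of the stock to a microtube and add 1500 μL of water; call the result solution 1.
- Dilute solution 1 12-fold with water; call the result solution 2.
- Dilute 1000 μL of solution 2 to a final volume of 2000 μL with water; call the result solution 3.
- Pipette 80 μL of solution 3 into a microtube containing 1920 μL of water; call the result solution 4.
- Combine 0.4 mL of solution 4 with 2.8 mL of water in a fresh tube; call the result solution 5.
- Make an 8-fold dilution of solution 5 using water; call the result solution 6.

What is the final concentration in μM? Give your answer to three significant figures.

Step 1: 0.5 mL + 1500 μL = 2 mL total → factor 2/0.5 = 4
Step 2: 12-fold → factor 12
Step 3: 1000 μL brought to 2000 μL → factor 2000/1000 = 2
Step 4: 80 μL + 1920 μL = 2000 μL total → factor 2000/80 = 25
Step 5: 0.4 mL + 2.8 mL = 3.2 mL total → factor 3.2/0.4 = 8
Step 6: 8-fold → factor 8
Overall dilution factor = 4 × 12 × 2 × 25 × 8 × 8 = 1.536 × 10^5
Final = 5.00 mM / 1.536 × 10^5 = 3.255 × 10^-5 mM = 0.0326 μM

0.0326 μM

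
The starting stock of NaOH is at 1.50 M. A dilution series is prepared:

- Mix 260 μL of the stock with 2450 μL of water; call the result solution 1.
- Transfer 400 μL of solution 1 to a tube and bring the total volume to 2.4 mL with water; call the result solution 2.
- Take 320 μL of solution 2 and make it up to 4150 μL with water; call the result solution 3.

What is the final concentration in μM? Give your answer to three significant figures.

1.85 × 10^3 μM

Step 1: 260 μL + 2450 μL = 2710 μL total → factor 2710/260 = 10.423
Step 2: 400 μL brought to 2.4 mL → factor 2400/400 = 6
Step 3: 320 μL brought to 4150 μL → factor 4150/320 = 12.969
Overall dilution factor = 10.423 × 6 × 12.969 = 811.05
Final = 1.50 M / 811.05 = 0.001849 M = 1.85 × 10^3 μM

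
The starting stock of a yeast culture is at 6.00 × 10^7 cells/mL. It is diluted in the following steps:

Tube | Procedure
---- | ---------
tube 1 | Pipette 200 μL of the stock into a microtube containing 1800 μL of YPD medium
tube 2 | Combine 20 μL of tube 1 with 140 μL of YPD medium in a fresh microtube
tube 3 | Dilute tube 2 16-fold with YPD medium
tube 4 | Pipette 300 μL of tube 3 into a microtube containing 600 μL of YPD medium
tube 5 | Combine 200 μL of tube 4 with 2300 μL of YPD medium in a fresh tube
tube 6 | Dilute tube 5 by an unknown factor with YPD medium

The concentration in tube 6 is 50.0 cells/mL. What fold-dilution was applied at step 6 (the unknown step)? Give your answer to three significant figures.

Step 1: 200 μL + 1800 μL = 2000 μL total → factor 2000/200 = 10
Step 2: 20 μL + 140 μL = 160 μL total → factor 160/20 = 8
Step 3: 16-fold → factor 16
Step 4: 300 μL + 600 μL = 900 μL total → factor 900/300 = 3
Step 5: 200 μL + 2300 μL = 2500 μL total → factor 2500/200 = 12.5
Step 6: unknown factor x
Product of known-step factors = 48000
Overall factor = 6.00 × 10^7 cells/mL / (50.0 cells/mL) = 1.2 × 10^6
x = 1.2 × 10^6 / 48000 = 25.0

25.0-fold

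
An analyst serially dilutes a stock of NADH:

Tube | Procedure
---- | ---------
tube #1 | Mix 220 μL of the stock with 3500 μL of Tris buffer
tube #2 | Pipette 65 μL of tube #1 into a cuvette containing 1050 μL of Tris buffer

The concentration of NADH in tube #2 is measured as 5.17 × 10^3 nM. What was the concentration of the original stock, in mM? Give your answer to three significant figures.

1.50 mM

Step 1: 220 μL + 3500 μL = 3720 μL total → factor 3720/220 = 16.909
Step 2: 65 μL + 1050 μL = 1115 μL total → factor 1115/65 = 17.154
Overall dilution factor = 16.909 × 17.154 = 290.06
Stock = 5.17 × 10^3 nM × 290.06 = 1.500 × 10^6 nM = 1.50 mM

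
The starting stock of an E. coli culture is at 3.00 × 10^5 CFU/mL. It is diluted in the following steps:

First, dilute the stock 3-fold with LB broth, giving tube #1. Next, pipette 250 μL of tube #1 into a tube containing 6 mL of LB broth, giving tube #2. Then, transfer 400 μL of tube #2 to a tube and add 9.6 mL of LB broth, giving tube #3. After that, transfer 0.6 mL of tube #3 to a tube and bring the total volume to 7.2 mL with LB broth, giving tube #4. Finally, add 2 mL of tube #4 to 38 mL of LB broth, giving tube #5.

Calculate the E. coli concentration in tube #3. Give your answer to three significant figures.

160 CFU/mL

Step 1: 3-fold → factor 3
Step 2: 250 μL + 6 mL = 6250 μL total → factor 6250/250 = 25
Step 3: 400 μL + 9.6 mL = 10000 μL total → factor 10000/400 = 25
Dilution factor through tube #3 = 3 × 25 × 25 = 1875
[tube #3] = 3.00 × 10^5 CFU/mL / 1875 = 160 CFU/mL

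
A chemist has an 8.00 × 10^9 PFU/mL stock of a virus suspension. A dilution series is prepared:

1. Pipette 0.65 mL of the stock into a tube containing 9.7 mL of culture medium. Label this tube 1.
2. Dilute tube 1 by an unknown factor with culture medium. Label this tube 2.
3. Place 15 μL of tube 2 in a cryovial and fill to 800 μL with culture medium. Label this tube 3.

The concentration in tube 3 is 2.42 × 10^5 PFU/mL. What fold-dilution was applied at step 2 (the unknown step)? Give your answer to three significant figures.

Step 1: 0.65 mL + 9.7 mL = 10.35 mL total → factor 10.35/0.65 = 15.923
Step 2: unknown factor x
Step 3: 15 μL brought to 800 μL → factor 800/15 = 53.333
Product of known-step factors = 849.23
Overall factor = 8.00 × 10^9 PFU/mL / (2.42 × 10^5 PFU/mL) = 33058
x = 33058 / 849.23 = 38.9

38.9-fold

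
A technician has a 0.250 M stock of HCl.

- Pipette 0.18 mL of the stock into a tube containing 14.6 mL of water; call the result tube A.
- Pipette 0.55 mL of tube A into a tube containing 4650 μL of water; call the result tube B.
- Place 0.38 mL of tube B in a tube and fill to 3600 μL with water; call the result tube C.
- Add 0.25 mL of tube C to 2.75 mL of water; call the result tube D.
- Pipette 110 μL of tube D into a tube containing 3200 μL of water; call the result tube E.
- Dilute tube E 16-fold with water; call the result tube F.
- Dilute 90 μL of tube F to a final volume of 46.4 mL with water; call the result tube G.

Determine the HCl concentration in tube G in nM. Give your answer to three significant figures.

0.0114 nM

Step 1: 0.18 mL + 14.6 mL = 14.78 mL total → factor 14.78/0.18 = 82.111
Step 2: 0.55 mL + 4650 μL = 5.2 mL total → factor 5.2/0.55 = 9.4545
Step 3: 0.38 mL brought to 3600 μL → factor 3.6/0.38 = 9.4737
Step 4: 0.25 mL + 2.75 mL = 3 mL total → factor 3/0.25 = 12
Step 5: 110 μL + 3200 μL = 3310 μL total → factor 3310/110 = 30.091
Step 6: 16-fold → factor 16
Step 7: 90 μL brought to 46.4 mL → factor 46400/90 = 515.56
Overall dilution factor = 82.111 × 9.4545 × 9.4737 × 12 × 30.091 × 16 × 515.56 = 2.1907 × 10^10
Final = 0.250 M / 2.1907 × 10^10 = 1.141 × 10^-11 M = 0.0114 nM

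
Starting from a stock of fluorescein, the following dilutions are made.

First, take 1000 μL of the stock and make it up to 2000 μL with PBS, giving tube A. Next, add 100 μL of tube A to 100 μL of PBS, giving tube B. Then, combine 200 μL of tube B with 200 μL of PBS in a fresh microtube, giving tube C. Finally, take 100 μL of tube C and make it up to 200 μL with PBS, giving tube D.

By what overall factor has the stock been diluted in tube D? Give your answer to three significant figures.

16.0

Step 1: 1000 μL brought to 2000 μL → factor 2000/1000 = 2
Step 2: 100 μL + 100 μL = 200 μL total → factor 200/100 = 2
Step 3: 200 μL + 200 μL = 400 μL total → factor 400/200 = 2
Step 4: 100 μL brought to 200 μL → factor 200/100 = 2
Overall dilution factor = 2 × 2 × 2 × 2 = 16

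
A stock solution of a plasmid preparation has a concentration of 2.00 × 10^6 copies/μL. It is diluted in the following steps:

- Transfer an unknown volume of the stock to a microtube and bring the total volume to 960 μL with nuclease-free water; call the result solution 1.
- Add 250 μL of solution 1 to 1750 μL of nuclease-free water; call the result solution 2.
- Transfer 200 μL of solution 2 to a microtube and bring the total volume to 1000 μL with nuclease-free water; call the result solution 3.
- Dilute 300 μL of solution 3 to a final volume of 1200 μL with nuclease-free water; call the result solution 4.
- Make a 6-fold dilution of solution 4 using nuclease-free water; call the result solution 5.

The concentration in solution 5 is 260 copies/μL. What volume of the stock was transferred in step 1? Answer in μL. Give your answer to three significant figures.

Step 1: v brought to 960 μL → factor = 960 μL/v
Step 2: 250 μL + 1750 μL = 2000 μL total → factor 2000/250 = 8
Step 3: 200 μL brought to 1000 μL → factor 1000/200 = 5
Step 4: 300 μL brought to 1200 μL → factor 1200/300 = 4
Step 5: 6-fold → factor 6
Product of known-step factors = 960
Overall factor = 2.00 × 10^6 copies/μL / (260 copies/μL) = 7692.3
Step-1 factor = 7692.3 / 960 = 8.0128
v = 960 μL / 8.0128 = 120 μL

120 μL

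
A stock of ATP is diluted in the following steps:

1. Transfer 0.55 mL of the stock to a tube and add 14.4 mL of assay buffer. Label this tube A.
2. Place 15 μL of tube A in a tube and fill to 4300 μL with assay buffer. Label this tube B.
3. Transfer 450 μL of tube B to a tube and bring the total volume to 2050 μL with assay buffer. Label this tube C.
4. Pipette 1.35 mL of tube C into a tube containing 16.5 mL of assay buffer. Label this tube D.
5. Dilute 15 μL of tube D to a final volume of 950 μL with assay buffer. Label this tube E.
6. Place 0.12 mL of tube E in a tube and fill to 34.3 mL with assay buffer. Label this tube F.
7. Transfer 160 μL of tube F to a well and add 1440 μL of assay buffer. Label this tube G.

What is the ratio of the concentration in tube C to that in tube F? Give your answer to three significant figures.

2.39 × 10^5

Step 1: 0.55 mL + 14.4 mL = 14.95 mL total → factor 14.95/0.55 = 27.182
Step 2: 15 μL brought to 4300 μL → factor 4300/15 = 286.67
Step 3: 450 μL brought to 2050 μL → factor 2050/450 = 4.5556
Step 4: 1.35 mL + 16.5 mL = 17.85 mL total → factor 17.85/1.35 = 13.222
Step 5: 15 μL brought to 950 μL → factor 950/15 = 63.333
Step 6: 0.12 mL brought to 34.3 mL → factor 34.3/0.12 = 285.83
Dilution factor to tube C = 35497; to tube F = 8.4966 × 10^9
[tube C]/[tube F] = (factor to tube F)/(factor to tube C) = 8.4966 × 10^9/35497 = 2.39 × 10^5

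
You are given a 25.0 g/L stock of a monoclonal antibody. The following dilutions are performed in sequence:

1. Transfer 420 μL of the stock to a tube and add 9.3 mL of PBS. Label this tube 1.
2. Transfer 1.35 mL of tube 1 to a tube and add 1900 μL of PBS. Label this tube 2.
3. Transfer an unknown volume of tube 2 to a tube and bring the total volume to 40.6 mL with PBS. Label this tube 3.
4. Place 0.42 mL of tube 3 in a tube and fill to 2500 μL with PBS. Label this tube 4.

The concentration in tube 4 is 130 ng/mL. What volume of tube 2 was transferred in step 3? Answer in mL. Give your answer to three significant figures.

Step 1: 420 μL + 9.3 mL = 9720 μL total → factor 9720/420 = 23.143
Step 2: 1.35 mL + 1900 μL = 3.25 mL total → factor 3.25/1.35 = 2.4074
Step 3: v brought to 40.6 mL → factor = 40.6 mL/v
Step 4: 0.42 mL brought to 2500 μL → factor 2.5/0.42 = 5.9524
Product of known-step factors = 331.63
Overall factor = 25.0 g/L / (130 ng/mL) = 1.9231 × 10^5
Step-3 factor = 1.9231 × 10^5 / 331.63 = 579.88
v = 40.6 mL / 579.88 = 0.0700 mL

0.0700 mL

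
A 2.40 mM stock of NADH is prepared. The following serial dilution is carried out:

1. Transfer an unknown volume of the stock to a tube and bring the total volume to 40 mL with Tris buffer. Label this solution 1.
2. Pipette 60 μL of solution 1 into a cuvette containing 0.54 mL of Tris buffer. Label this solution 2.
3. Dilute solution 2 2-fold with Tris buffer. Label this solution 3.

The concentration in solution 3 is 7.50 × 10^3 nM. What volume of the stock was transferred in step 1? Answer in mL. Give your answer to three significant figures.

Step 1: v brought to 40 mL → factor = 40 mL/v
Step 2: 60 μL + 0.54 mL = 600 μL total → factor 600/60 = 10
Step 3: 2-fold → factor 2
Product of known-step factors = 20
Overall factor = 2.40 mM / (7.50 × 10^3 nM) = 320
Step-1 factor = 320 / 20 = 16
v = 40 mL / 16 = 2.50 mL

2.50 mL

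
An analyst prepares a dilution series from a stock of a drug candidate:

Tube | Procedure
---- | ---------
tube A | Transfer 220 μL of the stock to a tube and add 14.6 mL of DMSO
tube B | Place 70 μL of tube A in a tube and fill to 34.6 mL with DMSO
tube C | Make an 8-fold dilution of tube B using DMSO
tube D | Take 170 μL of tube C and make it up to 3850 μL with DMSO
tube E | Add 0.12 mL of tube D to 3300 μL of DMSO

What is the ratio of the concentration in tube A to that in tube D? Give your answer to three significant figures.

Step 1: 220 μL + 14.6 mL = 14820 μL total → factor 14820/220 = 67.364
Step 2: 70 μL brought to 34.6 mL → factor 34600/70 = 494.29
Step 3: 8-fold → factor 8
Step 4: 170 μL brought to 3850 μL → factor 3850/170 = 22.647
Dilution factor to tube A = 67.364; to tube D = 6.0326 × 10^6
[tube A]/[tube D] = (factor to tube D)/(factor to tube A) = 6.0326 × 10^6/67.364 = 8.96 × 10^4

8.96 × 10^4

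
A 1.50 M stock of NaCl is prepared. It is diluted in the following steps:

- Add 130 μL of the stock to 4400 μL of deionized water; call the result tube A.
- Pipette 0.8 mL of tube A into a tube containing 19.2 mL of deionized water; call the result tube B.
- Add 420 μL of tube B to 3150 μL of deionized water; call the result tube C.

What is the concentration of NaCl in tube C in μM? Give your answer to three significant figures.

Step 1: 130 μL + 4400 μL = 4530 μL total → factor 4530/130 = 34.846
Step 2: 0.8 mL + 19.2 mL = 20 mL total → factor 20/0.8 = 25
Step 3: 420 μL + 3150 μL = 3570 μL total → factor 3570/420 = 8.5
Overall dilution factor = 34.846 × 25 × 8.5 = 7404.8
Final = 1.50 M / 7404.8 = 0.0002026 M = 203 μM

203 μM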